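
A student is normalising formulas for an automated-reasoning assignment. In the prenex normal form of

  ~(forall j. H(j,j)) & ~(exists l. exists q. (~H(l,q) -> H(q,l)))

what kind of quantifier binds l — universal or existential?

universal

Rewrite implications/biconditionals: A → B as ¬A ∨ B.
  ~(forall j. H(j,j)) & ~(exists l. exists q. (~~H(l,q) | H(q,l)))
Move each ¬ inward, flipping quantifiers it crosses:
  (exists j. ~H(j,j)) & (forall l. forall q. (~H(l,q) & ~H(q,l)))
All bound variables are already distinct, so no renaming is needed.
Finally move all quantifiers to the prefix:
  exists j. forall l. forall q. (~H(j,j) & ~H(l,q) & ~H(q,l))
The quantifier exists l sits under an odd number of negations (counting the antecedent side of each →), so it flips to forall l.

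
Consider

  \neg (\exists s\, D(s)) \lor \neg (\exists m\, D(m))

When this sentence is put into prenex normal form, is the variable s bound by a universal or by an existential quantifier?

Move each ¬ inward, flipping quantifiers it crosses:
  (\forall s\, \neg D(s)) \lor (\forall m\, \neg D(m))
All bound variables are already distinct, so no renaming is needed.
Extract every quantifier outward, since the variables are now distinct and don't occur free across branches:
  \forall s\, \forall m\, (\neg D(s) \lor \neg D(m))
The quantifier \exists s sits under an odd number of negations, so it flips to \forall s.

universal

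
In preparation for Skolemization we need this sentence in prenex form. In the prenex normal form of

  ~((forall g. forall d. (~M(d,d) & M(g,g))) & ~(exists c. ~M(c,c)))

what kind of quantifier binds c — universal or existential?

existential

Drive negations inward (¬∀x A ≡ ∃x ¬A, ¬∃x A ≡ ∀x ¬A, De Morgan for ∧/∨):
  (exists g. exists d. (M(d,d) | ~M(g,g))) | (exists c. ~M(c,c))
Extract every quantifier outward, since the variables are now distinct and don't occur free across branches:
  exists g. exists d. exists c. (M(d,d) | ~M(g,g) | ~M(c,c))
The quantifier exists c sits under an even number of negations, so it remains existential.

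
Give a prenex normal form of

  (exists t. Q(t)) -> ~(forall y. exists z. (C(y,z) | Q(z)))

Eliminate → and ↔ using ¬ and ∨.
  ~(exists t. Q(t)) | ~(forall y. exists z. (C(y,z) | Q(z)))
Move each ¬ inward, flipping quantifiers it crosses:
  (forall t. ~Q(t)) | (exists y. forall z. (~C(y,z) & ~Q(z)))
All bound variables are already distinct, so no renaming is needed.
Finally move all quantifiers to the prefix:
  forall t. exists y. forall z. (~Q(t) | ~C(y,z) & ~Q(z))

forall t. exists y. forall z. (~Q(t) | ~C(y,z) & ~Q(z))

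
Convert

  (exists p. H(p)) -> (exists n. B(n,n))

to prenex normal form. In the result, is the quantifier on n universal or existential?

Rewrite implications/biconditionals: A → B as ¬A ∨ B.
  ~(exists p. H(p)) | (exists n. B(n,n))
Move each ¬ inward, flipping quantifiers it crosses:
  (forall p. ~H(p)) | (exists n. B(n,n))
Finally move all quantifiers to the prefix:
  forall p. exists n. (~H(p) | B(n,n))
The quantifier exists n sits under an even number of negations (counting the antecedent side of each →), so it remains existential.

existential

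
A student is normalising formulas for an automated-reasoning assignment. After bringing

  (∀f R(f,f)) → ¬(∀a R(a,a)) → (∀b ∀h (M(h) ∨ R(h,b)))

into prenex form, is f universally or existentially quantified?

Eliminate → and ↔ using ¬ and ∨.
  ¬(∀f R(f,f)) ∨ ¬¬(∀a R(a,a)) ∨ (∀b ∀h (M(h) ∨ R(h,b)))
Drive negations inward (¬∀x A ≡ ∃x ¬A, ¬∃x A ≡ ∀x ¬A, De Morgan for ∧/∨):
  (∃f ¬R(f,f)) ∨ (∀a R(a,a)) ∨ (∀b ∀h (M(h) ∨ R(h,b)))
Extract every quantifier outward, since the variables are now distinct and don't occur free across branches:
  ∃f ∀a ∀b ∀h (¬R(f,f) ∨ R(a,a) ∨ M(h) ∨ R(h,b))
The quantifier ∀f sits under an odd number of negations (counting the antecedent side of each →), so it flips to ∃f.

existential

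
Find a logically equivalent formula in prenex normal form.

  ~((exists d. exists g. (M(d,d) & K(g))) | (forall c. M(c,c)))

forall d. forall g. exists c. ((~M(d,d) | ~K(g)) & ~M(c,c))

Drive negations inward (¬∀x A ≡ ∃x ¬A, ¬∃x A ≡ ∀x ¬A, De Morgan for ∧/∨):
  (forall d. forall g. (~M(d,d) | ~K(g))) & (exists c. ~M(c,c))
All bound variables are already distinct, so no renaming is needed.
Finally move all quantifiers to the prefix:
  forall d. forall g. exists c. ((~M(d,d) | ~K(g)) & ~M(c,c))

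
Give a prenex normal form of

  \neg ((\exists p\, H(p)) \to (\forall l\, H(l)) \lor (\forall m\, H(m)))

First replace A → B with ¬A ∨ B.
  \neg (\neg (\exists p\, H(p)) \lor (\forall l\, H(l)) \lor (\forall m\, H(m)))
Drive negations inward (¬∀x A ≡ ∃x ¬A, ¬∃x A ≡ ∀x ¬A, De Morgan for ∧/∨):
  (\exists p\, H(p)) \land (\exists l\, \neg H(l)) \land (\exists m\, \neg H(m))
All bound variables are already distinct, so no renaming is needed.
Extract every quantifier outward, since the variables are now distinct and don't occur free across branches:
  \exists p\, \exists l\, \exists m\, (H(p) \land \neg H(l) \land \neg H(m))

\exists p\, \exists l\, \exists m\, (H(p) \land \neg H(l) \land \neg H(m))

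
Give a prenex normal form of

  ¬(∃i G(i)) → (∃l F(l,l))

∃i ∃l (G(i) ∨ F(l,l))

Rewrite implications/biconditionals: A → B as ¬A ∨ B.
  ¬¬(∃i G(i)) ∨ (∃l F(l,l))
Drive negations inward (¬∀x A ≡ ∃x ¬A, ¬∃x A ≡ ∀x ¬A, De Morgan for ∧/∨):
  (∃i G(i)) ∨ (∃l F(l,l))
All bound variables are already distinct, so no renaming is needed.
Finally move all quantifiers to the prefix:
  ∃i ∃l (G(i) ∨ F(l,l))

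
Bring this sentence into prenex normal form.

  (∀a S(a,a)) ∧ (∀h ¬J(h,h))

∀a ∀h (S(a,a) ∧ ¬J(h,h))

All bound variables are already distinct, so no renaming is needed.
Pull the quantifiers to the front (each side's bound variable is not free in the other side):
  ∀a ∀h (S(a,a) ∧ ¬J(h,h))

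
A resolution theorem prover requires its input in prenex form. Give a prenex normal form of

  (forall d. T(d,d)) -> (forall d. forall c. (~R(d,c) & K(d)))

Rewrite implications/biconditionals: A → B as ¬A ∨ B.
  ~(forall d. T(d,d)) | (forall d. forall c. (~R(d,c) & K(d)))
Drive negations inward (¬∀x A ≡ ∃x ¬A, ¬∃x A ≡ ∀x ¬A, De Morgan for ∧/∨):
  (exists d. ~T(d,d)) | (forall d. forall c. (~R(d,c) & K(d)))
Rename bound variables to avoid capture: d↦u1.
  (exists d. ~T(d,d)) | (forall u1. forall c. (~R(u1,c) & K(u1)))
Extract every quantifier outward, since the variables are now distinct and don't occur free across branches:
  exists d. forall u1. forall c. (~T(d,d) | ~R(u1,c) & K(u1))

exists d. forall u1. forall c. (~T(d,d) | ~R(u1,c) & K(u1))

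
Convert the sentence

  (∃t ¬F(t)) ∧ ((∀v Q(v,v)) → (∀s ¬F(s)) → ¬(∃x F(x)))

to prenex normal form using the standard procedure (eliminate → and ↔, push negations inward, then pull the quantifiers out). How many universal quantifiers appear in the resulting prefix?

1

Eliminate → and ↔ using ¬ and ∨.
  (∃t ¬F(t)) ∧ (¬(∀v Q(v,v)) ∨ ¬(∀s ¬F(s)) ∨ ¬(∃x F(x)))
Push ¬ through the quantifiers and connectives to reach negation normal form:
  (∃t ¬F(t)) ∧ ((∃v ¬Q(v,v)) ∨ (∃s F(s)) ∨ (∀x ¬F(x)))
All bound variables are already distinct, so no renaming is needed.
Pull the quantifiers to the front (each side's bound variable is not free in the other side):
  ∃t ∃v ∃s ∀x (¬F(t) ∧ (¬Q(v,v) ∨ F(s) ∨ ¬F(x)))
The prefix is ∃t ∃v ∃s ∀x: 1 universal, 3 existential.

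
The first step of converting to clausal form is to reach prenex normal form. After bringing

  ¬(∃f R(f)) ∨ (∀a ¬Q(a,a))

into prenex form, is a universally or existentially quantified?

Drive negations inward (¬∀x A ≡ ∃x ¬A, ¬∃x A ≡ ∀x ¬A, De Morgan for ∧/∨):
  (∀f ¬R(f)) ∨ (∀a ¬Q(a,a))
Finally move all quantifiers to the prefix:
  ∀f ∀a (¬R(f) ∨ ¬Q(a,a))
The quantifier ∀a sits under an even number of negations, so it remains universal.

universal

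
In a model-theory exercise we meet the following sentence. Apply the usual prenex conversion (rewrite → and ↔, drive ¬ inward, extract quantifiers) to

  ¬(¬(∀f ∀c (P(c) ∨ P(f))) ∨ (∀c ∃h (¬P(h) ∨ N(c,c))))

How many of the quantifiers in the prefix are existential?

1

Move each ¬ inward, flipping quantifiers it crosses:
  (∀f ∀c (P(c) ∨ P(f))) ∧ (∃c ∀h (P(h) ∧ ¬N(c,c)))
Rename bound variables to avoid capture: c↦x.
  (∀f ∀c (P(c) ∨ P(f))) ∧ (∃x ∀h (P(h) ∧ ¬N(x,x)))
Extract every quantifier outward, since the variables are now distinct and don't occur free across branches:
  ∀f ∀c ∃x ∀h ((P(c) ∨ P(f)) ∧ P(h) ∧ ¬N(x,x))
The prefix is ∀f ∀c ∃x ∀h: 3 universal, 1 existential.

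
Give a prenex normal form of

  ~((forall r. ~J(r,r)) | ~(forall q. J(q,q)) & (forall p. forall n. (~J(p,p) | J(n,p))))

Push ¬ through the quantifiers and connectives to reach negation normal form:
  (exists r. J(r,r)) & ((forall q. J(q,q)) | (exists p. exists n. (J(p,p) & ~J(n,p))))
Extract every quantifier outward, since the variables are now distinct and don't occur free across branches:
  exists r. forall q. exists p. exists n. (J(r,r) & (J(q,q) | J(p,p) & ~J(n,p)))

exists r. forall q. exists p. exists n. (J(r,r) & (J(q,q) | J(p,p) & ~J(n,p)))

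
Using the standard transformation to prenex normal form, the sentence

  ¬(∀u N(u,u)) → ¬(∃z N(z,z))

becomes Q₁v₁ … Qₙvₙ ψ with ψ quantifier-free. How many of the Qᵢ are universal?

2

Eliminate → and ↔ using ¬ and ∨.
  ¬¬(∀u N(u,u)) ∨ ¬(∃z N(z,z))
Push ¬ through the quantifiers and connectives to reach negation normal form:
  (∀u N(u,u)) ∨ (∀z ¬N(z,z))
Pull the quantifiers to the front (each side's bound variable is not free in the other side):
  ∀u ∀z (N(u,u) ∨ ¬N(z,z))
The prefix is ∀u ∀z: 2 universal, 0 existential.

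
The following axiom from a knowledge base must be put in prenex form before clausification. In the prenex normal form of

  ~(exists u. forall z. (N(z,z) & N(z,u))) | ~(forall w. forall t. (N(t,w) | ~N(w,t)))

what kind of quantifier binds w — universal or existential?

existential

Push ¬ through the quantifiers and connectives to reach negation normal form:
  (forall u. exists z. (~N(z,z) | ~N(z,u))) | (exists w. exists t. (~N(t,w) & N(w,t)))
Finally move all quantifiers to the prefix:
  forall u. exists z. exists w. exists t. (~N(z,z) | ~N(z,u) | ~N(t,w) & N(w,t))
The quantifier forall w sits under an odd number of negations, so it flips to exists w.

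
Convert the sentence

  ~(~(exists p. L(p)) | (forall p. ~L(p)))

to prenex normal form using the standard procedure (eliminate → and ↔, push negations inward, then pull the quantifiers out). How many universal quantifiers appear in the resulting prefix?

0

Push ¬ through the quantifiers and connectives to reach negation normal form:
  (exists p. L(p)) & (exists p. L(p))
Standardize variables apart so no two quantifiers bind the same name: p↦u1.
  (exists p. L(p)) & (exists u1. L(u1))
Pull the quantifiers to the front (each side's bound variable is not free in the other side):
  exists p. exists u1. (L(p) & L(u1))
The prefix is exists p exists u1: 0 universal, 2 existential.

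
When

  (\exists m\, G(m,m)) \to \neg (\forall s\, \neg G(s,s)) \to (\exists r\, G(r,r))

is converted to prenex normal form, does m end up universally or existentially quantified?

Rewrite implications/biconditionals: A → B as ¬A ∨ B.
  \neg (\exists m\, G(m,m)) \lor \neg \neg (\forall s\, \neg G(s,s)) \lor (\exists r\, G(r,r))
Push ¬ through the quantifiers and connectives to reach negation normal form:
  (\forall m\, \neg G(m,m)) \lor (\forall s\, \neg G(s,s)) \lor (\exists r\, G(r,r))
All bound variables are already distinct, so no renaming is needed.
Extract every quantifier outward, since the variables are now distinct and don't occur free across branches:
  \forall m\, \forall s\, \exists r\, (\neg G(m,m) \lor \neg G(s,s) \lor G(r,r))
The quantifier \exists m sits under an odd number of negations (counting the antecedent side of each →), so it flips to \forall m.

universal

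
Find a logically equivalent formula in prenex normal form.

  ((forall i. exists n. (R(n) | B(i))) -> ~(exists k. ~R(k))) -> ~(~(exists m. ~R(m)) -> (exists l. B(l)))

forall i. exists n. exists k. forall m. forall l. ((R(n) | B(i)) & ~R(k) | R(m) & ~B(l))

First replace A → B with ¬A ∨ B.
  ~(~(forall i. exists n. (R(n) | B(i))) | ~(exists k. ~R(k))) | ~(~~(exists m. ~R(m)) | (exists l. B(l)))
Move each ¬ inward, flipping quantifiers it crosses:
  (forall i. exists n. (R(n) | B(i))) & (exists k. ~R(k)) | (forall m. R(m)) & (forall l. ~B(l))
All bound variables are already distinct, so no renaming is needed.
Pull the quantifiers to the front (each side's bound variable is not free in the other side):
  forall i. exists n. exists k. forall m. forall l. ((R(n) | B(i)) & ~R(k) | R(m) & ~B(l))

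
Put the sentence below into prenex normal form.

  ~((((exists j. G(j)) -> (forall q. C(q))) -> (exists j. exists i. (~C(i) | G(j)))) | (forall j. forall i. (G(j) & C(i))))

forall j. forall q. forall s. forall i. exists w. exists x1. ((~G(j) | C(q)) & C(i) & ~G(s) & (~G(w) | ~C(x1)))

Eliminate → and ↔ using ¬ and ∨.
  ~(~(~(exists j. G(j)) | (forall q. C(q))) | (exists j. exists i. (~C(i) | G(j))) | (forall j. forall i. (G(j) & C(i))))
Move each ¬ inward, flipping quantifiers it crosses:
  ((forall j. ~G(j)) | (forall q. C(q))) & (forall j. forall i. (C(i) & ~G(j))) & (exists j. exists i. (~G(j) | ~C(i)))
Rename bound variables to avoid capture: j↦s, j↦w, i↦x1.
  ((forall j. ~G(j)) | (forall q. C(q))) & (forall s. forall i. (C(i) & ~G(s))) & (exists w. exists x1. (~G(w) | ~C(x1)))
Finally move all quantifiers to the prefix:
  forall j. forall q. forall s. forall i. exists w. exists x1. ((~G(j) | C(q)) & C(i) & ~G(s) & (~G(w) | ~C(x1)))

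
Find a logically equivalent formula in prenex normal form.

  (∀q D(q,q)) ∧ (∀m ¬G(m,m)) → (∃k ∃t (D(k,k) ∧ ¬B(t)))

∃q ∃m ∃k ∃t (¬D(q,q) ∨ G(m,m) ∨ D(k,k) ∧ ¬B(t))

Eliminate → and ↔ using ¬ and ∨.
  ¬((∀q D(q,q)) ∧ (∀m ¬G(m,m))) ∨ (∃k ∃t (D(k,k) ∧ ¬B(t)))
Push ¬ through the quantifiers and connectives to reach negation normal form:
  (∃q ¬D(q,q)) ∨ (∃m G(m,m)) ∨ (∃k ∃t (D(k,k) ∧ ¬B(t)))
All bound variables are already distinct, so no renaming is needed.
Extract every quantifier outward, since the variables are now distinct and don't occur free across branches:
  ∃q ∃m ∃k ∃t (¬D(q,q) ∨ G(m,m) ∨ D(k,k) ∧ ¬B(t))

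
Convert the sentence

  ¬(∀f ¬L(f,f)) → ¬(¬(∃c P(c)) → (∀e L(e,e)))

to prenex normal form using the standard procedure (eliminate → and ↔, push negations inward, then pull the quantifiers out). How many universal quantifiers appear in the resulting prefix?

2

Eliminate → and ↔ using ¬ and ∨.
  ¬¬(∀f ¬L(f,f)) ∨ ¬(¬¬(∃c P(c)) ∨ (∀e L(e,e)))
Move each ¬ inward, flipping quantifiers it crosses:
  (∀f ¬L(f,f)) ∨ (∀c ¬P(c)) ∧ (∃e ¬L(e,e))
All bound variables are already distinct, so no renaming is needed.
Extract every quantifier outward, since the variables are now distinct and don't occur free across branches:
  ∀f ∀c ∃e (¬L(f,f) ∨ ¬P(c) ∧ ¬L(e,e))
The prefix is ∀f ∀c ∃e: 2 universal, 1 existential.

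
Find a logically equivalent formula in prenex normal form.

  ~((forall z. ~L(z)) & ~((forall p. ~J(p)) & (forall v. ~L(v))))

exists z. forall p. forall v. (L(z) | ~J(p) & ~L(v))

Drive negations inward (¬∀x A ≡ ∃x ¬A, ¬∃x A ≡ ∀x ¬A, De Morgan for ∧/∨):
  (exists z. L(z)) | (forall p. ~J(p)) & (forall v. ~L(v))
All bound variables are already distinct, so no renaming is needed.
Finally move all quantifiers to the prefix:
  exists z. forall p. forall v. (L(z) | ~J(p) & ~L(v))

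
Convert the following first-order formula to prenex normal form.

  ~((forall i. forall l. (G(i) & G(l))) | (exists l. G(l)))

exists i. exists l. forall z. ((~G(i) | ~G(l)) & ~G(z))

Drive negations inward (¬∀x A ≡ ∃x ¬A, ¬∃x A ≡ ∀x ¬A, De Morgan for ∧/∨):
  (exists i. exists l. (~G(i) | ~G(l))) & (forall l. ~G(l))
Rename bound variables to avoid capture: l↦z.
  (exists i. exists l. (~G(i) | ~G(l))) & (forall z. ~G(z))
Extract every quantifier outward, since the variables are now distinct and don't occur free across branches:
  exists i. exists l. forall z. ((~G(i) | ~G(l)) & ~G(z))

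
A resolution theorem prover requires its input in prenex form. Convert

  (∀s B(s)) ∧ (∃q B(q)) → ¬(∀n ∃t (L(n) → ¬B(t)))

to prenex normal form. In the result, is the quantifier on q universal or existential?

Rewrite implications/biconditionals: A → B as ¬A ∨ B.
  ¬((∀s B(s)) ∧ (∃q B(q))) ∨ ¬(∀n ∃t (¬L(n) ∨ ¬B(t)))
Drive negations inward (¬∀x A ≡ ∃x ¬A, ¬∃x A ≡ ∀x ¬A, De Morgan for ∧/∨):
  (∃s ¬B(s)) ∨ (∀q ¬B(q)) ∨ (∃n ∀t (L(n) ∧ B(t)))
All bound variables are already distinct, so no renaming is needed.
Finally move all quantifiers to the prefix:
  ∃s ∀q ∃n ∀t (¬B(s) ∨ ¬B(q) ∨ L(n) ∧ B(t))
The quantifier ∃q sits under an odd number of negations (counting the antecedent side of each →), so it flips to ∀q.

universal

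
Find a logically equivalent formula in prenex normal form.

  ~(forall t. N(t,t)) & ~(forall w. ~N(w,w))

Drive negations inward (¬∀x A ≡ ∃x ¬A, ¬∃x A ≡ ∀x ¬A, De Morgan for ∧/∨):
  (exists t. ~N(t,t)) & (exists w. N(w,w))
All bound variables are already distinct, so no renaming is needed.
Pull the quantifiers to the front (each side's bound variable is not free in the other side):
  exists t. exists w. (~N(t,t) & N(w,w))

exists t. exists w. (~N(t,t) & N(w,w))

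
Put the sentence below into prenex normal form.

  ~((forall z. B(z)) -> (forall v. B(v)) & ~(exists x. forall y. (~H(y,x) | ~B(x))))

First replace A → B with ¬A ∨ B.
  ~(~(forall z. B(z)) | (forall v. B(v)) & ~(exists x. forall y. (~H(y,x) | ~B(x))))
Drive negations inward (¬∀x A ≡ ∃x ¬A, ¬∃x A ≡ ∀x ¬A, De Morgan for ∧/∨):
  (forall z. B(z)) & ((exists v. ~B(v)) | (exists x. forall y. (~H(y,x) | ~B(x))))
All bound variables are already distinct, so no renaming is needed.
Extract every quantifier outward, since the variables are now distinct and don't occur free across branches:
  forall z. exists v. exists x. forall y. (B(z) & (~B(v) | ~H(y,x) | ~B(x)))

forall z. exists v. exists x. forall y. (B(z) & (~B(v) | ~H(y,x) | ~B(x)))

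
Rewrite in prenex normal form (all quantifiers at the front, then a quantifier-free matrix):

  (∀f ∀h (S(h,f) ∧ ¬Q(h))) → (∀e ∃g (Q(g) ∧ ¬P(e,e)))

Eliminate → and ↔ using ¬ and ∨.
  ¬(∀f ∀h (S(h,f) ∧ ¬Q(h))) ∨ (∀e ∃g (Q(g) ∧ ¬P(e,e)))
Push ¬ through the quantifiers and connectives to reach negation normal form:
  (∃f ∃h (¬S(h,f) ∨ Q(h))) ∨ (∀e ∃g (Q(g) ∧ ¬P(e,e)))
Finally move all quantifiers to the prefix:
  ∃f ∃h ∀e ∃g (¬S(h,f) ∨ Q(h) ∨ Q(g) ∧ ¬P(e,e))

∃f ∃h ∀e ∃g (¬S(h,f) ∨ Q(h) ∨ Q(g) ∧ ¬P(e,e))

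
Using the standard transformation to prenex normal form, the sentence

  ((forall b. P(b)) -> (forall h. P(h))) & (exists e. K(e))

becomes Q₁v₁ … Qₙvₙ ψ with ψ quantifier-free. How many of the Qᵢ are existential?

2

Eliminate → and ↔ using ¬ and ∨.
  (~(forall b. P(b)) | (forall h. P(h))) & (exists e. K(e))
Push ¬ through the quantifiers and connectives to reach negation normal form:
  ((exists b. ~P(b)) | (forall h. P(h))) & (exists e. K(e))
Pull the quantifiers to the front (each side's bound variable is not free in the other side):
  exists b. forall h. exists e. ((~P(b) | P(h)) & K(e))
The prefix is exists b forall h exists e: 1 universal, 2 existential.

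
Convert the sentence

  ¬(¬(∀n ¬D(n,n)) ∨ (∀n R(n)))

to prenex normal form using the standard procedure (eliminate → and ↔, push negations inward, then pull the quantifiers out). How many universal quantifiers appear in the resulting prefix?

Drive negations inward (¬∀x A ≡ ∃x ¬A, ¬∃x A ≡ ∀x ¬A, De Morgan for ∧/∨):
  (∀n ¬D(n,n)) ∧ (∃n ¬R(n))
Give each quantifier a distinct variable: n↦b.
  (∀n ¬D(n,n)) ∧ (∃b ¬R(b))
Extract every quantifier outward, since the variables are now distinct and don't occur free across branches:
  ∀n ∃b (¬D(n,n) ∧ ¬R(b))
The prefix is ∀n ∃b: 1 universal, 1 existential.

1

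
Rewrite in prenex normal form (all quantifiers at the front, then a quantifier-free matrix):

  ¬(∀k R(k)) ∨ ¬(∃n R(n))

∃k ∀n (¬R(k) ∨ ¬R(n))

Move each ¬ inward, flipping quantifiers it crosses:
  (∃k ¬R(k)) ∨ (∀n ¬R(n))
All bound variables are already distinct, so no renaming is needed.
Finally move all quantifiers to the prefix:
  ∃k ∀n (¬R(k) ∨ ¬R(n))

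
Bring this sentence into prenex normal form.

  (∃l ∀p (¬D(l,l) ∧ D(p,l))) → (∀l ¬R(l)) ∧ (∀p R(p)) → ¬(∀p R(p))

∀l ∃p ∃c ∃y1 ∃u1 (D(l,l) ∨ ¬D(p,l) ∨ R(c) ∨ ¬R(y1) ∨ ¬R(u1))

First replace A → B with ¬A ∨ B.
  ¬(∃l ∀p (¬D(l,l) ∧ D(p,l))) ∨ ¬((∀l ¬R(l)) ∧ (∀p R(p))) ∨ ¬(∀p R(p))
Drive negations inward (¬∀x A ≡ ∃x ¬A, ¬∃x A ≡ ∀x ¬A, De Morgan for ∧/∨):
  (∀l ∃p (D(l,l) ∨ ¬D(p,l))) ∨ (∃l R(l)) ∨ (∃p ¬R(p)) ∨ (∃p ¬R(p))
Rename bound variables to avoid capture: l↦c, p↦y1, p↦u1.
  (∀l ∃p (D(l,l) ∨ ¬D(p,l))) ∨ (∃c R(c)) ∨ (∃y1 ¬R(y1)) ∨ (∃u1 ¬R(u1))
Pull the quantifiers to the front (each side's bound variable is not free in the other side):
  ∀l ∃p ∃c ∃y1 ∃u1 (D(l,l) ∨ ¬D(p,l) ∨ R(c) ∨ ¬R(y1) ∨ ¬R(u1))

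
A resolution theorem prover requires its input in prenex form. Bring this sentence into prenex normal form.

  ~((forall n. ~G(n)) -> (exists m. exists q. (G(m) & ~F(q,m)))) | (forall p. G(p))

First replace A → B with ¬A ∨ B.
  ~(~(forall n. ~G(n)) | (exists m. exists q. (G(m) & ~F(q,m)))) | (forall p. G(p))
Drive negations inward (¬∀x A ≡ ∃x ¬A, ¬∃x A ≡ ∀x ¬A, De Morgan for ∧/∨):
  (forall n. ~G(n)) & (forall m. forall q. (~G(m) | F(q,m))) | (forall p. G(p))
All bound variables are already distinct, so no renaming is needed.
Extract every quantifier outward, since the variables are now distinct and don't occur free across branches:
  forall n. forall m. forall q. forall p. (~G(n) & (~G(m) | F(q,m)) | G(p))

forall n. forall m. forall q. forall p. (~G(n) & (~G(m) | F(q,m)) | G(p))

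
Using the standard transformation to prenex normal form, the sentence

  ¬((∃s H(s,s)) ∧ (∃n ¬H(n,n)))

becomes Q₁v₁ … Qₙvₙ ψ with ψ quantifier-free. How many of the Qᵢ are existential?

0

Drive negations inward (¬∀x A ≡ ∃x ¬A, ¬∃x A ≡ ∀x ¬A, De Morgan for ∧/∨):
  (∀s ¬H(s,s)) ∨ (∀n H(n,n))
All bound variables are already distinct, so no renaming is needed.
Extract every quantifier outward, since the variables are now distinct and don't occur free across branches:
  ∀s ∀n (¬H(s,s) ∨ H(n,n))
The prefix is ∀s ∀n: 2 universal, 0 existential.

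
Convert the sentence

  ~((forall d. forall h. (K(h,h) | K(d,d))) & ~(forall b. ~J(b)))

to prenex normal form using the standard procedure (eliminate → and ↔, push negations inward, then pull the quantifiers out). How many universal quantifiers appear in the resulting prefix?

Push ¬ through the quantifiers and connectives to reach negation normal form:
  (exists d. exists h. (~K(h,h) & ~K(d,d))) | (forall b. ~J(b))
All bound variables are already distinct, so no renaming is needed.
Extract every quantifier outward, since the variables are now distinct and don't occur free across branches:
  exists d. exists h. forall b. (~K(h,h) & ~K(d,d) | ~J(b))
The prefix is exists d exists h forall b: 1 universal, 2 existential.

1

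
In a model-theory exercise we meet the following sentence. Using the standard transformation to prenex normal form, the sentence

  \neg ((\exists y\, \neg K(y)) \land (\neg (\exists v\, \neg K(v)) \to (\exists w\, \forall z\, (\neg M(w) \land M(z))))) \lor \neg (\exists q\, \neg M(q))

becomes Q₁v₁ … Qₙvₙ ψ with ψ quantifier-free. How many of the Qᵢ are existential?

First replace A → B with ¬A ∨ B.
  \neg ((\exists y\, \neg K(y)) \land (\neg \neg (\exists v\, \neg K(v)) \lor (\exists w\, \forall z\, (\neg M(w) \land M(z))))) \lor \neg (\exists q\, \neg M(q))
Move each ¬ inward, flipping quantifiers it crosses:
  (\forall y\, K(y)) \lor (\forall v\, K(v)) \land (\forall w\, \exists z\, (M(w) \lor \neg M(z))) \lor (\forall q\, M(q))
All bound variables are already distinct, so no renaming is needed.
Finally move all quantifiers to the prefix:
  \forall y\, \forall v\, \forall w\, \exists z\, \forall q\, (K(y) \lor K(v) \land (M(w) \lor \neg M(z)) \lor M(q))
The prefix is \forall y \forall v \forall w \exists z \forall q: 4 universal, 1 existential.

1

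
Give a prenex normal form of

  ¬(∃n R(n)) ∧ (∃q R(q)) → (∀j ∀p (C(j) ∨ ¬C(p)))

First replace A → B with ¬A ∨ B.
  ¬(¬(∃n R(n)) ∧ (∃q R(q))) ∨ (∀j ∀p (C(j) ∨ ¬C(p)))
Push ¬ through the quantifiers and connectives to reach negation normal form:
  (∃n R(n)) ∨ (∀q ¬R(q)) ∨ (∀j ∀p (C(j) ∨ ¬C(p)))
All bound variables are already distinct, so no renaming is needed.
Pull the quantifiers to the front (each side's bound variable is not free in the other side):
  ∃n ∀q ∀j ∀p (R(n) ∨ ¬R(q) ∨ C(j) ∨ ¬C(p))

∃n ∀q ∀j ∀p (R(n) ∨ ¬R(q) ∨ C(j) ∨ ¬C(p))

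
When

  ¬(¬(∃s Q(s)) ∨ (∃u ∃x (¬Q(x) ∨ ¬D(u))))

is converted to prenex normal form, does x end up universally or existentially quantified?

Drive negations inward (¬∀x A ≡ ∃x ¬A, ¬∃x A ≡ ∀x ¬A, De Morgan for ∧/∨):
  (∃s Q(s)) ∧ (∀u ∀x (Q(x) ∧ D(u)))
All bound variables are already distinct, so no renaming is needed.
Extract every quantifier outward, since the variables are now distinct and don't occur free across branches:
  ∃s ∀u ∀x (Q(s) ∧ Q(x) ∧ D(u))
The quantifier ∃x sits under an odd number of negations, so it flips to ∀x.

universal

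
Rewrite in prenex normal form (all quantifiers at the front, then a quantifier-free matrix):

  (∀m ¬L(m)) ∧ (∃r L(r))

∀m ∃r (¬L(m) ∧ L(r))

All bound variables are already distinct, so no renaming is needed.
Extract every quantifier outward, since the variables are now distinct and don't occur free across branches:
  ∀m ∃r (¬L(m) ∧ L(r))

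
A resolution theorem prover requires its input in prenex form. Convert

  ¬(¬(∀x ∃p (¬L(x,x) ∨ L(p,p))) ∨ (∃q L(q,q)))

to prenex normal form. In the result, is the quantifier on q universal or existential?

Push ¬ through the quantifiers and connectives to reach negation normal form:
  (∀x ∃p (¬L(x,x) ∨ L(p,p))) ∧ (∀q ¬L(q,q))
Extract every quantifier outward, since the variables are now distinct and don't occur free across branches:
  ∀x ∃p ∀q ((¬L(x,x) ∨ L(p,p)) ∧ ¬L(q,q))
The quantifier ∃q sits under an odd number of negations, so it flips to ∀q.

universal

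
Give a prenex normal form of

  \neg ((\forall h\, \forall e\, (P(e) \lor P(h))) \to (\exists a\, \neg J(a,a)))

First replace A → B with ¬A ∨ B.
  \neg (\neg (\forall h\, \forall e\, (P(e) \lor P(h))) \lor (\exists a\, \neg J(a,a)))
Push ¬ through the quantifiers and connectives to reach negation normal form:
  (\forall h\, \forall e\, (P(e) \lor P(h))) \land (\forall a\, J(a,a))
All bound variables are already distinct, so no renaming is needed.
Finally move all quantifiers to the prefix:
  \forall h\, \forall e\, \forall a\, ((P(e) \lor P(h)) \land J(a,a))

\forall h\, \forall e\, \forall a\, ((P(e) \lor P(h)) \land J(a,a))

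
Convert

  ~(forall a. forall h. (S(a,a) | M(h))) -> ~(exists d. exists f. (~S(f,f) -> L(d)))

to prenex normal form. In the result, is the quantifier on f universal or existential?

universal

First replace A → B with ¬A ∨ B.
  ~~(forall a. forall h. (S(a,a) | M(h))) | ~(exists d. exists f. (~~S(f,f) | L(d)))
Move each ¬ inward, flipping quantifiers it crosses:
  (forall a. forall h. (S(a,a) | M(h))) | (forall d. forall f. (~S(f,f) & ~L(d)))
All bound variables are already distinct, so no renaming is needed.
Extract every quantifier outward, since the variables are now distinct and don't occur free across branches:
  forall a. forall h. forall d. forall f. (S(a,a) | M(h) | ~S(f,f) & ~L(d))
The quantifier exists f sits under an odd number of negations (counting the antecedent side of each →), so it flips to forall f.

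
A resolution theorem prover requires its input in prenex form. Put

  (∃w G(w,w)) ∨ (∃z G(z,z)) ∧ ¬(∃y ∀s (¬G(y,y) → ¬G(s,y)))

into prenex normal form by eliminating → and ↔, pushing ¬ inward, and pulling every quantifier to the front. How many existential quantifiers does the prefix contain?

Eliminate → and ↔ using ¬ and ∨.
  (∃w G(w,w)) ∨ (∃z G(z,z)) ∧ ¬(∃y ∀s (¬¬G(y,y) ∨ ¬G(s,y)))
Drive negations inward (¬∀x A ≡ ∃x ¬A, ¬∃x A ≡ ∀x ¬A, De Morgan for ∧/∨):
  (∃w G(w,w)) ∨ (∃z G(z,z)) ∧ (∀y ∃s (¬G(y,y) ∧ G(s,y)))
All bound variables are already distinct, so no renaming is needed.
Finally move all quantifiers to the prefix:
  ∃w ∃z ∀y ∃s (G(w,w) ∨ G(z,z) ∧ ¬G(y,y) ∧ G(s,y))
The prefix is ∃w ∃z ∀y ∃s: 1 universal, 3 existential.

3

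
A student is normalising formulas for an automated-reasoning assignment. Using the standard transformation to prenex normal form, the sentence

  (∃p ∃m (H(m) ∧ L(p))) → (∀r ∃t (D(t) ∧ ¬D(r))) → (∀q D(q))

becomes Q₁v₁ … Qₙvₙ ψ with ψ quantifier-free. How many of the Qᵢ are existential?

Eliminate → and ↔ using ¬ and ∨.
  ¬(∃p ∃m (H(m) ∧ L(p))) ∨ ¬(∀r ∃t (D(t) ∧ ¬D(r))) ∨ (∀q D(q))
Drive negations inward (¬∀x A ≡ ∃x ¬A, ¬∃x A ≡ ∀x ¬A, De Morgan for ∧/∨):
  (∀p ∀m (¬H(m) ∨ ¬L(p))) ∨ (∃r ∀t (¬D(t) ∨ D(r))) ∨ (∀q D(q))
Pull the quantifiers to the front (each side's bound variable is not free in the other side):
  ∀p ∀m ∃r ∀t ∀q (¬H(m) ∨ ¬L(p) ∨ ¬D(t) ∨ D(r) ∨ D(q))
The prefix is ∀p ∀m ∃r ∀t ∀q: 4 universal, 1 existential.

1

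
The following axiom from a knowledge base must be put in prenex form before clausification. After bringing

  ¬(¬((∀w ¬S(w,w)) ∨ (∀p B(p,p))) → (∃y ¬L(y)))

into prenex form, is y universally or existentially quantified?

Rewrite implications/biconditionals: A → B as ¬A ∨ B.
  ¬(¬¬((∀w ¬S(w,w)) ∨ (∀p B(p,p))) ∨ (∃y ¬L(y)))
Move each ¬ inward, flipping quantifiers it crosses:
  (∃w S(w,w)) ∧ (∃p ¬B(p,p)) ∧ (∀y L(y))
All bound variables are already distinct, so no renaming is needed.
Finally move all quantifiers to the prefix:
  ∃w ∃p ∀y (S(w,w) ∧ ¬B(p,p) ∧ L(y))
The quantifier ∃y sits under an odd number of negations (counting the antecedent side of each →), so it flips to ∀y.

universal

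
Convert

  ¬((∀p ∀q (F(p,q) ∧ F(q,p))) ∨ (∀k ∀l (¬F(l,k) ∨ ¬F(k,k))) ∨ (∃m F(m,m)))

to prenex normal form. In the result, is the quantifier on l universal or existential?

existential

Push ¬ through the quantifiers and connectives to reach negation normal form:
  (∃p ∃q (¬F(p,q) ∨ ¬F(q,p))) ∧ (∃k ∃l (F(l,k) ∧ F(k,k))) ∧ (∀m ¬F(m,m))
All bound variables are already distinct, so no renaming is needed.
Extract every quantifier outward, since the variables are now distinct and don't occur free across branches:
  ∃p ∃q ∃k ∃l ∀m ((¬F(p,q) ∨ ¬F(q,p)) ∧ F(l,k) ∧ F(k,k) ∧ ¬F(m,m))
The quantifier ∀l sits under an odd number of negations, so it flips to ∃l.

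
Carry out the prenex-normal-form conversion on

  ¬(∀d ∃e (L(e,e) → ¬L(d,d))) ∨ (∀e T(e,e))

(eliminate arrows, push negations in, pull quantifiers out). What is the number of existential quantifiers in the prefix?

First replace A → B with ¬A ∨ B.
  ¬(∀d ∃e (¬L(e,e) ∨ ¬L(d,d))) ∨ (∀e T(e,e))
Move each ¬ inward, flipping quantifiers it crosses:
  (∃d ∀e (L(e,e) ∧ L(d,d))) ∨ (∀e T(e,e))
Standardize variables apart so no two quantifiers bind the same name: e↦z1.
  (∃d ∀e (L(e,e) ∧ L(d,d))) ∨ (∀z1 T(z1,z1))
Finally move all quantifiers to the prefix:
  ∃d ∀e ∀z1 (L(e,e) ∧ L(d,d) ∨ T(z1,z1))
The prefix is ∃d ∀e ∀z1: 2 universal, 1 existential.

1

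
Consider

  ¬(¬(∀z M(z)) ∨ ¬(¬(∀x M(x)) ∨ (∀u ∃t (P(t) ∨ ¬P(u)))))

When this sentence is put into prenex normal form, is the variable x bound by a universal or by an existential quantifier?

Drive negations inward (¬∀x A ≡ ∃x ¬A, ¬∃x A ≡ ∀x ¬A, De Morgan for ∧/∨):
  (∀z M(z)) ∧ ((∃x ¬M(x)) ∨ (∀u ∃t (P(t) ∨ ¬P(u))))
Pull the quantifiers to the front (each side's bound variable is not free in the other side):
  ∀z ∃x ∀u ∃t (M(z) ∧ (¬M(x) ∨ P(t) ∨ ¬P(u)))
The quantifier ∀x sits under an odd number of negations, so it flips to ∃x.

existential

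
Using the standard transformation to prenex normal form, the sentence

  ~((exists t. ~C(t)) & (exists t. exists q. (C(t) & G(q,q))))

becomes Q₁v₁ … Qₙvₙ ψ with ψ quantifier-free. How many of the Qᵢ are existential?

0

Drive negations inward (¬∀x A ≡ ∃x ¬A, ¬∃x A ≡ ∀x ¬A, De Morgan for ∧/∨):
  (forall t. C(t)) | (forall t. forall q. (~C(t) | ~G(q,q)))
Give each quantifier a distinct variable: t↦r.
  (forall t. C(t)) | (forall r. forall q. (~C(r) | ~G(q,q)))
Extract every quantifier outward, since the variables are now distinct and don't occur free across branches:
  forall t. forall r. forall q. (C(t) | ~C(r) | ~G(q,q))
The prefix is forall t forall r forall q: 3 universal, 0 existential.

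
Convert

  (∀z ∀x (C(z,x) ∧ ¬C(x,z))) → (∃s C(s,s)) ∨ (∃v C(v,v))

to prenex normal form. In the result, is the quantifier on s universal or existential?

existential

First replace A → B with ¬A ∨ B.
  ¬(∀z ∀x (C(z,x) ∧ ¬C(x,z))) ∨ (∃s C(s,s)) ∨ (∃v C(v,v))
Push ¬ through the quantifiers and connectives to reach negation normal form:
  (∃z ∃x (¬C(z,x) ∨ C(x,z))) ∨ (∃s C(s,s)) ∨ (∃v C(v,v))
All bound variables are already distinct, so no renaming is needed.
Finally move all quantifiers to the prefix:
  ∃z ∃x ∃s ∃v (¬C(z,x) ∨ C(x,z) ∨ C(s,s) ∨ C(v,v))
The quantifier ∃s sits under an even number of negations (counting the antecedent side of each →), so it remains existential.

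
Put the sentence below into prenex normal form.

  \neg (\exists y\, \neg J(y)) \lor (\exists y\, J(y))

\forall y\, \exists v\, (J(y) \lor J(v))

Push ¬ through the quantifiers and connectives to reach negation normal form:
  (\forall y\, J(y)) \lor (\exists y\, J(y))
Standardize variables apart so no two quantifiers bind the same name: y↦v.
  (\forall y\, J(y)) \lor (\exists v\, J(v))
Pull the quantifiers to the front (each side's bound variable is not free in the other side):
  \forall y\, \exists v\, (J(y) \lor J(v))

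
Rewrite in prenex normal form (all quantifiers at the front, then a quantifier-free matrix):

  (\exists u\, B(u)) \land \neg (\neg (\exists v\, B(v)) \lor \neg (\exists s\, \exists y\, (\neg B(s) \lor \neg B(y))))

Move each ¬ inward, flipping quantifiers it crosses:
  (\exists u\, B(u)) \land (\exists v\, B(v)) \land (\exists s\, \exists y\, (\neg B(s) \lor \neg B(y)))
Pull the quantifiers to the front (each side's bound variable is not free in the other side):
  \exists u\, \exists v\, \exists s\, \exists y\, (B(u) \land B(v) \land (\neg B(s) \lor \neg B(y)))

\exists u\, \exists v\, \exists s\, \exists y\, (B(u) \land B(v) \land (\neg B(s) \lor \neg B(y)))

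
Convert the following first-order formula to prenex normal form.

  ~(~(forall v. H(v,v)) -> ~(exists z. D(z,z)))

Eliminate → and ↔ using ¬ and ∨.
  ~(~~(forall v. H(v,v)) | ~(exists z. D(z,z)))
Push ¬ through the quantifiers and connectives to reach negation normal form:
  (exists v. ~H(v,v)) & (exists z. D(z,z))
All bound variables are already distinct, so no renaming is needed.
Pull the quantifiers to the front (each side's bound variable is not free in the other side):
  exists v. exists z. (~H(v,v) & D(z,z))

exists v. exists z. (~H(v,v) & D(z,z))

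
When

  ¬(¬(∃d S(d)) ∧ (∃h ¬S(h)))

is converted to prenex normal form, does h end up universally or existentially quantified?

Move each ¬ inward, flipping quantifiers it crosses:
  (∃d S(d)) ∨ (∀h S(h))
Finally move all quantifiers to the prefix:
  ∃d ∀h (S(d) ∨ S(h))
The quantifier ∃h sits under an odd number of negations, so it flips to ∀h.

universal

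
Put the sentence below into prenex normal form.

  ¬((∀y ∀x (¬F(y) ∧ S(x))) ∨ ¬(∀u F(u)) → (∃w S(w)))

∀y ∀x ∃u ∀w ((¬F(y) ∧ S(x) ∨ ¬F(u)) ∧ ¬S(w))

First replace A → B with ¬A ∨ B.
  ¬(¬((∀y ∀x (¬F(y) ∧ S(x))) ∨ ¬(∀u F(u))) ∨ (∃w S(w)))
Move each ¬ inward, flipping quantifiers it crosses:
  ((∀y ∀x (¬F(y) ∧ S(x))) ∨ (∃u ¬F(u))) ∧ (∀w ¬S(w))
Finally move all quantifiers to the prefix:
  ∀y ∀x ∃u ∀w ((¬F(y) ∧ S(x) ∨ ¬F(u)) ∧ ¬S(w))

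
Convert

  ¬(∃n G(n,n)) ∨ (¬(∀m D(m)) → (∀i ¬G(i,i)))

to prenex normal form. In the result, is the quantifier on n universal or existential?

universal

First replace A → B with ¬A ∨ B.
  ¬(∃n G(n,n)) ∨ ¬¬(∀m D(m)) ∨ (∀i ¬G(i,i))
Drive negations inward (¬∀x A ≡ ∃x ¬A, ¬∃x A ≡ ∀x ¬A, De Morgan for ∧/∨):
  (∀n ¬G(n,n)) ∨ (∀m D(m)) ∨ (∀i ¬G(i,i))
All bound variables are already distinct, so no renaming is needed.
Finally move all quantifiers to the prefix:
  ∀n ∀m ∀i (¬G(n,n) ∨ D(m) ∨ ¬G(i,i))
The quantifier ∃n sits under an odd number of negations (counting the antecedent side of each →), so it flips to ∀n.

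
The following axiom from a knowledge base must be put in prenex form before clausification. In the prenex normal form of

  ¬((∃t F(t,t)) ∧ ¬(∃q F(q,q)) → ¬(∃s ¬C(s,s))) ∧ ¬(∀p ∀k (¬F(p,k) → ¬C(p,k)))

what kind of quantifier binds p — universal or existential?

Eliminate → and ↔ using ¬ and ∨.
  ¬(¬((∃t F(t,t)) ∧ ¬(∃q F(q,q))) ∨ ¬(∃s ¬C(s,s))) ∧ ¬(∀p ∀k (¬¬F(p,k) ∨ ¬C(p,k)))
Push ¬ through the quantifiers and connectives to reach negation normal form:
  (∃t F(t,t)) ∧ (∀q ¬F(q,q)) ∧ (∃s ¬C(s,s)) ∧ (∃p ∃k (¬F(p,k) ∧ C(p,k)))
All bound variables are already distinct, so no renaming is needed.
Finally move all quantifiers to the prefix:
  ∃t ∀q ∃s ∃p ∃k (F(t,t) ∧ ¬F(q,q) ∧ ¬C(s,s) ∧ ¬F(p,k) ∧ C(p,k))
The quantifier ∀p sits under an odd number of negations (counting the antecedent side of each →), so it flips to ∃p.

existential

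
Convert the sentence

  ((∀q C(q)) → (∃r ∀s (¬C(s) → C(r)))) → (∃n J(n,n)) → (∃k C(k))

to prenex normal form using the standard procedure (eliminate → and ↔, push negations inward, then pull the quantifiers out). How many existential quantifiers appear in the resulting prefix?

Eliminate → and ↔ using ¬ and ∨.
  ¬(¬(∀q C(q)) ∨ (∃r ∀s (¬¬C(s) ∨ C(r)))) ∨ ¬(∃n J(n,n)) ∨ (∃k C(k))
Drive negations inward (¬∀x A ≡ ∃x ¬A, ¬∃x A ≡ ∀x ¬A, De Morgan for ∧/∨):
  (∀q C(q)) ∧ (∀r ∃s (¬C(s) ∧ ¬C(r))) ∨ (∀n ¬J(n,n)) ∨ (∃k C(k))
All bound variables are already distinct, so no renaming is needed.
Pull the quantifiers to the front (each side's bound variable is not free in the other side):
  ∀q ∀r ∃s ∀n ∃k (C(q) ∧ ¬C(s) ∧ ¬C(r) ∨ ¬J(n,n) ∨ C(k))
The prefix is ∀q ∀r ∃s ∀n ∃k: 3 universal, 2 existential.

2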